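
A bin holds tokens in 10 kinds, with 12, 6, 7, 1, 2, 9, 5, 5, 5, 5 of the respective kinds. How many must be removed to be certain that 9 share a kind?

In the worst case you take as many as possible of each kind without reaching 9: 8 + 6 + 7 + 1 + 2 + 8 + 5 + 5 + 5 + 5 = 52.
The next one must give 9 of some kind, so 52 + 1 = 53.

53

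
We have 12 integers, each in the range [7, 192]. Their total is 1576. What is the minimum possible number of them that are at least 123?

Suppose at most 12 − j of them reach 123; then j values are ≤ 122 and the rest ≤ 192.
The total is then ≤ 122·j + 192·(12 − j) = 2304 − 70j. For this to be ≥ 1576 we need j ≤ 10, so at least 12 − 10 = 2 must reach 123.
Exactly 2 works: 2 values at 192 and 10 at 122 total 1604; lower one of the high values by 28 (still ≥ 123) to hit 1576.

2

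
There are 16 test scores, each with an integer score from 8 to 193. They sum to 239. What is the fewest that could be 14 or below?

Each value above 14 is at least 15, contributing at least 15 − 8 = 7 above the floor 8.
The sum exceeds the floor total 128 by 111, so at most ⌊111/7⌋ = 15 exceed 14, and at least 1 are ≤ 14.
Exactly 1 works: 1 value at 8 and 15 at 15 total 233; raise one of the low values by 6 (still ≤ 14) to hit 239.

1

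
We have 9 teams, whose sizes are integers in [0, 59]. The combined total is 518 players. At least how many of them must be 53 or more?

Each value short of 53 is at most 52, costing at least 59 − 52 = 7 against the maximum total of 531.
We can afford to lose at most 531 − 518 = 13, so at most ⌊13/7⌋ = 1 fall short, and at least 8 are ≥ 53.
Exactly 8 works: 8 values at 59 and 1 at 52 total 524; lower one of the high values by 6 (still ≥ 53) to hit 518.

8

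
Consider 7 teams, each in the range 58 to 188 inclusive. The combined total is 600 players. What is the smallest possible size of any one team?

58

To make one team as small as possible, make the other 6 as large as possible.
The other 6 can take up 6 × 188 = 1128 ≥ 600 − 58, so one team can sit at its floor of 58.
Achievable: one at 58 and the other 6 totalling 542, which fits since 6 × 58 ≤ 542 ≤ 6 × 188.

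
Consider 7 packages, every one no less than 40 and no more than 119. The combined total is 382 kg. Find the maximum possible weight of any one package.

To make one package as large as possible, make the other 6 as small as possible.
The other 6 contribute at least 6 × 40 = 240, leaving at most 382 − 240 = 142.
But each package is capped at 119, so the maximum is 119.
Achievable: one at 119 and the other 6 totalling 263, which fits since 6 × 40 ≤ 263 ≤ 6 × 119.

119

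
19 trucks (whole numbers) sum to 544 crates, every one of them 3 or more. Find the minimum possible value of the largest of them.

If every one of the 19 were at most 28, the total would be at most 19 × 28 = 532 < 544.
Equality holds with 12 values of 29 and 7 values of 28.

29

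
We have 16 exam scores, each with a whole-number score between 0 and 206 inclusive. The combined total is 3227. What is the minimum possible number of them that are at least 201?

Each value short of 201 is at most 200, costing at least 206 − 200 = 6 against the maximum total of 3296.
We can afford to lose at most 3296 − 3227 = 69, so at most ⌊69/6⌋ = 11 fall short, and at least 5 are ≥ 201.
Exactly 5 works: 5 values at 206 and 11 at 200 total 3230; lower one of the high values by 3 (still ≥ 201) to hit 3227.

5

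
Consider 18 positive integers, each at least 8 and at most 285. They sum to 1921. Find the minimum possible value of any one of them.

To make one integer as small as possible, make the other 17 as large as possible.
The other 17 can take up 17 × 285 = 4845 ≥ 1921 − 8, so one integer can sit at its floor of 8.
Achievable: one at 8 and the other 17 totalling 1913, which fits since 17 × 8 ≤ 1913 ≤ 17 × 285.

8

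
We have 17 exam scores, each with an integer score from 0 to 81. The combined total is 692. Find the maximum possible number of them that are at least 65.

10

If k of the values are ≥ 65, the total is ≥ 65k + 0(17 − k).
Setting 65k + 0(17 − k) ≤ 692 gives 65k ≤ 692, so k ≤ 10.
k = 10 is achieved by 10 values at 65 and 7 at 0, total 650; add 42 to one value (staying below 65) to reach 692.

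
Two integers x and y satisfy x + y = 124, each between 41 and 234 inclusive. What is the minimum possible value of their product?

For a fixed sum, xy is smallest when x and y are as far apart as possible.
At the endpoint x = 41, y = 124 − 41 = 83, so xy = 41 × 83 = 3403.

3403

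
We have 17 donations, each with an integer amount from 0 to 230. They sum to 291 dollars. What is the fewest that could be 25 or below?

Each value above 25 is at least 26, contributing at least 26 − 0 = 26 above the floor 0.
The sum exceeds the floor total 0 by 291, so at most ⌊291/26⌋ = 11 exceed 25, and at least 6 are ≤ 25.
Exactly 6 works: 6 values at 0 and 11 at 26 total 286; raise one of the low values by 5 (still ≤ 25) to hit 291.

6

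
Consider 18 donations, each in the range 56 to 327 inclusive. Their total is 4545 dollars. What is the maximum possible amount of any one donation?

Maximizing one value means minimizing the remaining 17.
The other 17 contribute at least 17 × 56 = 952, leaving at most 4545 − 952 = 3593.
But each donation is capped at 327, so the maximum is 327.
Achievable: one at 327 and the other 17 totalling 4218, which fits since 17 × 56 ≤ 4218 ≤ 17 × 327.

327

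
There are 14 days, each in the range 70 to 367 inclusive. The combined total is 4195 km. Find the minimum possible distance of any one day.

To make one day as small as possible, make the other 13 as large as possible.
The other 13 can take up 13 × 367 = 4771 ≥ 4195 − 70, so one day can sit at its floor of 70.
Achievable: one at 70 and the other 13 totalling 4125, which fits since 13 × 70 ≤ 4125 ≤ 13 × 367.

70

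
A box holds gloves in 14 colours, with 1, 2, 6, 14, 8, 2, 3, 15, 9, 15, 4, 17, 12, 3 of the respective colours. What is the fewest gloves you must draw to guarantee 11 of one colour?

In the worst case you take as many as possible of each colour without reaching 11: 1 + 2 + 6 + 10 + 8 + 2 + 3 + 10 + 9 + 10 + 4 + 10 + 10 + 3 = 88.
The next one must give 11 of some colour, so 88 + 1 = 89.

89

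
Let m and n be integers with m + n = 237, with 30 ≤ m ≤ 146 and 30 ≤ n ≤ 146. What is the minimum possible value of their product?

Since m + n is fixed, pushing one of them to its bound minimizes the product.
At the endpoint m = 91, n = 237 − 91 = 146, so mn = 91 × 146 = 13286.

13286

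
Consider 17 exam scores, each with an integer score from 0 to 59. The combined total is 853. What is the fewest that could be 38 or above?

Suppose at most 17 − j of them reach 38; then j values are ≤ 37 and the rest ≤ 59.
The total is then ≤ 37·j + 59·(17 − j) = 1003 − 22j. For this to be ≥ 853 we need j ≤ 6, so at least 17 − 6 = 11 must reach 38.
Exactly 11 works: 11 values at 59 and 6 at 37 total 871; lower one of the high values by 18 (still ≥ 38) to hit 853.

11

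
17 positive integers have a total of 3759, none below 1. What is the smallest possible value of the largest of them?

The 17 values sum to 3759, so their maximum is at least ⌈3759/17⌉ = 222.
Taking 15 copies of 221 and 2 copies of 222 gives exactly 3759, so 222 is attained.

222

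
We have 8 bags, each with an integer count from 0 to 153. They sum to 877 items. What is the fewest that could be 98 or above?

2

Suppose at most 8 − j of them reach 98; then j values are ≤ 97 and the rest ≤ 153.
The total is then ≤ 97·j + 153·(8 − j) = 1224 − 56j. For this to be ≥ 877 we need j ≤ 6, so at least 8 − 6 = 2 must reach 98.
Exactly 2 works: 2 values at 153 and 6 at 97 total 888; lower one of the high values by 11 (still ≥ 98) to hit 877.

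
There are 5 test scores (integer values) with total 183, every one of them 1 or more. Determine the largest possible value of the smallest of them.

36

The 5 values sum to 183, so their minimum is at most ⌊183/5⌋ = 36.
Taking 2 copies of 36 and 3 copies of 37 gives exactly 183, so 36 is attained.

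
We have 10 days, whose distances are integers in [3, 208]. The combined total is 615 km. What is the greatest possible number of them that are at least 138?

If k of the values are ≥ 138, the total is ≥ 138k + 3(10 − k).
Setting 138k + 3(10 − k) ≤ 615 gives 135k ≤ 585, so k ≤ 4.
k = 4 is achieved by 4 values at 138 and 6 at 3, total 570; add 45 to one value (staying below 138) to reach 615.

4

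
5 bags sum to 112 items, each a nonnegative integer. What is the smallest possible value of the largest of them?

The 5 values sum to 112, so their maximum is at least ⌈112/5⌉ = 23.
Equality holds with 2 values of 23 and 3 values of 22.

23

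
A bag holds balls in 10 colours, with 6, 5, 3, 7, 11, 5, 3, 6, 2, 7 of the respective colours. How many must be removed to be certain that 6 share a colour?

In the worst case you take as many as possible of each colour without reaching 6: 5 + 5 + 3 + 5 + 5 + 5 + 3 + 5 + 2 + 5 = 43.
The next one must give 6 of some colour, so 43 + 1 = 44.

44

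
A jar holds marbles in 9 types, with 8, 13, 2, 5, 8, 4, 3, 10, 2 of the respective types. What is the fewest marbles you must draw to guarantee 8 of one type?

45

In the worst case you take as many as possible of each type without reaching 8: 7 + 7 + 2 + 5 + 7 + 4 + 3 + 7 + 2 = 44.
The next one must give 8 of some type, so 44 + 1 = 45.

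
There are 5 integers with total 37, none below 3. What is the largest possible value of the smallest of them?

7

The average is 37/5 < 8, so some value is ≤ 7.
Equality holds with 3 values of 7 and 2 values of 8.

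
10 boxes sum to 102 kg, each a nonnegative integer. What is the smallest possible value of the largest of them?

11

Some value must be at least ⌈102/10⌉ = 11, since 10 × 10 = 100 < 102.
Achievable: 2 of them at 11 and 8 at 10 total 102.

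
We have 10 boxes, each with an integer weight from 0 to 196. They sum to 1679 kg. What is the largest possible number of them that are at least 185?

Suppose k of them are at least 185. Those contribute at least 185 each and the other 10 − k at least 0 each.
So the total is at least 185k + 0(10 − k) = 0 + 185k. This must be ≤ 1679, giving k ≤ 9.
k = 9 is achieved by 9 values at 185 and 1 at 0, total 1665; add 14 to one value (staying below 185) to reach 1679.

9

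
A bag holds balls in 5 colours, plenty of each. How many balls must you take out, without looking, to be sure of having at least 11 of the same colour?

In the worst case you draw 10 of each of the 5 colours: 5 × 10 = 50.
One more forces 11 of some colour, so 50 + 1 = 51.

51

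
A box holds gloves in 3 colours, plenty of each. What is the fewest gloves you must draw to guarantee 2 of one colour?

4

You could draw 1 of every colour without reaching 2 of any — 3 in all.
One more forces 2 of some colour, so 3 + 1 = 4.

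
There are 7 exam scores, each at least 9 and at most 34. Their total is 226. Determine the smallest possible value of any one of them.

Minimizing one value means maximizing the remaining 6.
The other 6 contribute at most 6 × 34 = 204, leaving at least 226 − 204 = 22.
Since 22 ≥ 9, this is achievable: one at 22 and 6 at 34.

22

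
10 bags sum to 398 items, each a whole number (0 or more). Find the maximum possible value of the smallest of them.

39

The average is 398/10 < 40, so some value is ≤ 39.
Achievable: 2 of them at 39 and 8 at 40 total 398.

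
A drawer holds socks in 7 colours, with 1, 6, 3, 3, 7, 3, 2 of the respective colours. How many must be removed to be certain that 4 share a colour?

19

In the worst case you take as many as possible of each colour without reaching 4: 1 + 3 + 3 + 3 + 3 + 3 + 2 = 18.
The next one must give 4 of some colour, so 18 + 1 = 19.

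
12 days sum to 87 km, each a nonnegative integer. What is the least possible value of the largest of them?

8

If every one of the 12 were at most 7, the total would be at most 12 × 7 = 84 < 87.
Equality holds with 3 values of 8 and 9 values of 7.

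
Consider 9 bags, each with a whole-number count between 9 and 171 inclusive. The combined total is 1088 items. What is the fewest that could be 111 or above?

Suppose at most 9 − j of them reach 111; then j values are ≤ 110 and the rest ≤ 171.
The total is then ≤ 110·j + 171·(9 − j) = 1539 − 61j. For this to be ≥ 1088 we need j ≤ 7, so at least 9 − 7 = 2 must reach 111.
Exactly 2 works: 2 values at 171 and 7 at 110 total 1112; lower one of the high values by 24 (still ≥ 111) to hit 1088.

2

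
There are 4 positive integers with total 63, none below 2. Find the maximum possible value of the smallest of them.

15

The 4 values sum to 63, so their minimum is at most ⌊63/4⌋ = 15.
Taking 1 copy of 15 and 3 copies of 16 gives exactly 63, so 15 is attained.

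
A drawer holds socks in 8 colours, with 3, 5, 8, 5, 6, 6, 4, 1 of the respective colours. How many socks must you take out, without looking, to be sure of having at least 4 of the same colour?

23

In the worst case you take as many as possible of each colour without reaching 4: 3 + 3 + 3 + 3 + 3 + 3 + 3 + 1 = 22.
The next one must give 4 of some colour, so 22 + 1 = 23.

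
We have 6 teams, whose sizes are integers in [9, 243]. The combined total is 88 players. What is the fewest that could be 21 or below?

4

Each value above 21 is at least 22, contributing at least 22 − 9 = 13 above the floor 9.
The sum exceeds the floor total 54 by 34, so at most ⌊34/13⌋ = 2 exceed 21, and at least 4 are ≤ 21.
Exactly 4 works: 4 values at 9 and 2 at 22 total 80; raise one of the low values by 8 (still ≤ 21) to hit 88.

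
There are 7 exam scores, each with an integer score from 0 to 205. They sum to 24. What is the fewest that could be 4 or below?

If only k of them are at most 4, the other 7 − k are at least 5, so the total is at least (7 − k)·5 + k·0.
This is ≤ 24, so (7 − k)·5 + 0k ≤ 24, which gives k ≥ 3.
Exactly 3 works: 3 values at 0 and 4 at 5 total 20; raise one of the low values by 4 (still ≤ 4) to hit 24.

3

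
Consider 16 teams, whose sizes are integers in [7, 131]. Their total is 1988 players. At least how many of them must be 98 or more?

13

If only k of them are at least 98, the other 16 − k are at most 97, so the total is at most k·131 + (16 − k)·97.
This must reach 1988, so k·131 + (16 − k)·97 ≥ 1988, giving k ≥ 13.
Exactly 13 works: 13 values at 131 and 3 at 97 total 1994; lower one of the high values by 6 (still ≥ 98) to hit 1988.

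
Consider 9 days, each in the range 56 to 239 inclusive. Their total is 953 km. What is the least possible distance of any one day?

56

To make one day as small as possible, make the other 8 as large as possible.
The other 8 can take up 8 × 239 = 1912 ≥ 953 − 56, so one day can sit at its floor of 56.
Achievable: one at 56 and the other 8 totalling 897, which fits since 8 × 56 ≤ 897 ≤ 8 × 239.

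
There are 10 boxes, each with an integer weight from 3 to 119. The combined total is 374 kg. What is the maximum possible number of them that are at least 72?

4

With k values at 72 or above and the rest at least 3, the sum is at least 30 + 69k.
Since the sum is 374, we need 69k ≤ 344, i.e. k ≤ 4.
k = 4 is achieved by 4 values at 72 and 6 at 3, total 306; add 68 to one value (staying below 72) to reach 374.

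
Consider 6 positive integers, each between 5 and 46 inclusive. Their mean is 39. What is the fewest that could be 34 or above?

3

The total is 6 × 39 = 234.
Suppose at most 6 − j of them reach 34; then j values are ≤ 33 and the rest ≤ 46.
The total is then ≤ 33·j + 46·(6 − j) = 276 − 13j. For this to be ≥ 234 we need j ≤ 3, so at least 6 − 3 = 3 must reach 34.
Exactly 3 works: 3 values at 46 and 3 at 33 total 237; lower one of the high values by 3 (still ≥ 34) to hit 234.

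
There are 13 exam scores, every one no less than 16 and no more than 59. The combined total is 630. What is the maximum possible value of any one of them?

To make one score as large as possible, make the other 12 as small as possible.
The other 12 contribute at least 12 × 16 = 192, leaving at most 630 − 192 = 438.
But each score is capped at 59, so the maximum is 59.
Achievable: one at 59 and the other 12 totalling 571, which fits since 12 × 16 ≤ 571 ≤ 12 × 59.

59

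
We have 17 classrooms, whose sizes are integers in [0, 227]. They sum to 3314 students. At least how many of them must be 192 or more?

Each value short of 192 is at most 191, costing at least 227 − 191 = 36 against the maximum total of 3859.
We can afford to lose at most 3859 − 3314 = 545, so at most ⌊545/36⌋ = 15 fall short, and at least 2 are ≥ 192.
Exactly 2 works: 2 values at 227 and 15 at 191 total 3319; lower one of the high values by 5 (still ≥ 192) to hit 3314.

2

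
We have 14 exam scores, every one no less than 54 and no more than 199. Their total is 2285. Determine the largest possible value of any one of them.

To make one score as large as possible, make the other 13 as small as possible.
The other 13 contribute at least 13 × 54 = 702, leaving at most 2285 − 702 = 1583.
But each score is capped at 199, so the maximum is 199.
Achievable: one at 199 and the other 13 totalling 2086, which fits since 13 × 54 ≤ 2086 ≤ 13 × 199.

199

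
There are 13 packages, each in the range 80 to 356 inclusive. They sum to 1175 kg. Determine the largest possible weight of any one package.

Maximizing one value means minimizing the remaining 12.
The other 12 contribute at least 12 × 80 = 960, leaving at most 1175 − 960 = 215.
Since 215 ≤ 356, this is achievable: one at 215 and 12 at 80.

215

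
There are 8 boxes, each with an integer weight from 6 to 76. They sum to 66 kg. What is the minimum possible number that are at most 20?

7

Each value above 20 is at least 21, contributing at least 21 − 6 = 15 above the floor 6.
The sum exceeds the floor total 48 by 18, so at most ⌊18/15⌋ = 1 exceed 20, and at least 7 are ≤ 20.
Exactly 7 works: 7 values at 6 and 1 at 21 total 63; raise one of the low values by 3 (still ≤ 20) to hit 66.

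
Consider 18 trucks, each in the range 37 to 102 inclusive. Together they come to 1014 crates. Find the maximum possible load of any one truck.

Maximizing one value means minimizing the remaining 17.
The other 17 contribute at least 17 × 37 = 629, leaving at most 1014 − 629 = 385.
But each truck is capped at 102, so the maximum is 102.
Achievable: one at 102 and the other 17 totalling 912, which fits since 17 × 37 ≤ 912 ≤ 17 × 102.

102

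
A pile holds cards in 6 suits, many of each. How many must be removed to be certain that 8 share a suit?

43

In the worst case you draw 7 of each of the 6 suits: 6 × 7 = 42.
One more forces 8 of some suit, so 42 + 1 = 43.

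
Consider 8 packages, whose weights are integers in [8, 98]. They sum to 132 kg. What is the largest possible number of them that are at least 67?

Suppose k of them are at least 67. Those contribute at least 67 each and the other 8 − k at least 8 each.
So the total is at least 67k + 8(8 − k) = 64 + 59k. This must be ≤ 132, giving k ≤ 1.
k = 1 is achieved by 1 value at 67 and 7 at 8, total 123; add 9 to one value (staying below 67) to reach 132.

1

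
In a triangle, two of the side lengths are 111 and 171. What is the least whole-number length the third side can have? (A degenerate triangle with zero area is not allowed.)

61

The third side must exceed |111 − 171| = 60.
The smallest integer above 60 is 61.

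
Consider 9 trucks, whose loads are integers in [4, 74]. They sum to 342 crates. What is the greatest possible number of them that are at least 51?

6

Suppose k of them are at least 51. Those contribute at least 51 each and the other 9 − k at least 4 each.
So the total is at least 51k + 4(9 − k) = 36 + 47k. This must be ≤ 342, giving k ≤ 6.
k = 6 is achieved by 6 values at 51 and 3 at 4, total 318; add 24 to one value (staying below 51) to reach 342.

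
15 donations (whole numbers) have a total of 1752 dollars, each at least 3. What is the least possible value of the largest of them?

The 15 values sum to 1752, so their maximum is at least ⌈1752/15⌉ = 117.
Equality holds with 12 values of 117 and 3 values of 116.

117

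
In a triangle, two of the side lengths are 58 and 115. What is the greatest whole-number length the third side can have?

The third side must be less than 58 + 115 = 173.
The largest integer below 173 is 172.

172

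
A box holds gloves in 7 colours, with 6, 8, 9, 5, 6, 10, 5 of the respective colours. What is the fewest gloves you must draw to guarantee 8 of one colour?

44

In the worst case you take as many as possible of each colour without reaching 8: 6 + 7 + 7 + 5 + 6 + 7 + 5 = 43.
The next one must give 8 of some colour, so 43 + 1 = 44.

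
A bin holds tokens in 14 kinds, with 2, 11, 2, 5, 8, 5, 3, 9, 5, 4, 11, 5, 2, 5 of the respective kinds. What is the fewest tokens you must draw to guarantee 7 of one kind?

In the worst case you take as many as possible of each kind without reaching 7: 2 + 6 + 2 + 5 + 6 + 5 + 3 + 6 + 5 + 4 + 6 + 5 + 2 + 5 = 62.
The next one must give 7 of some kind, so 62 + 1 = 63.

63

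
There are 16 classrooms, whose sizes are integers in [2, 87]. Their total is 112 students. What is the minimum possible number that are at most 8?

Each value above 8 is at least 9, contributing at least 9 − 2 = 7 above the floor 2.
The sum exceeds the floor total 32 by 80, so at most ⌊80/7⌋ = 11 exceed 8, and at least 5 are ≤ 8.
Exactly 5 works: 5 values at 2 and 11 at 9 total 109; raise one of the low values by 3 (still ≤ 8) to hit 112.

5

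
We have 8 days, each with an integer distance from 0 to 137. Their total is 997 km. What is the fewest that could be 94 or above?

Each value short of 94 is at most 93, costing at least 137 − 93 = 44 against the maximum total of 1096.
We can afford to lose at most 1096 − 997 = 99, so at most ⌊99/44⌋ = 2 fall short, and at least 6 are ≥ 94.
Exactly 6 works: 6 values at 137 and 2 at 93 total 1008; lower one of the high values by 11 (still ≥ 94) to hit 997.

6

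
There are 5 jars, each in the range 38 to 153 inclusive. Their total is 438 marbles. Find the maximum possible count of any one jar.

Maximizing one value means minimizing the remaining 4.
The other 4 contribute at least 4 × 38 = 152, leaving at most 438 − 152 = 286.
But each jar is capped at 153, so the maximum is 153.
Achievable: one at 153 and the other 4 totalling 285, which fits since 4 × 38 ≤ 285 ≤ 4 × 153.

153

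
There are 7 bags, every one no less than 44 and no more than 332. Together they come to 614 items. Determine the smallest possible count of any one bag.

44

Minimizing one value means maximizing the remaining 6.
The other 6 can take up 6 × 332 = 1992 ≥ 614 − 44, so one bag can sit at its floor of 44.
Achievable: one at 44 and the other 6 totalling 570, which fits since 6 × 44 ≤ 570 ≤ 6 × 332.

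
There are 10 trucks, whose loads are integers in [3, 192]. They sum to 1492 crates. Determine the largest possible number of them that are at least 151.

9

Suppose k of them are at least 151. Those contribute at least 151 each and the other 10 − k at least 3 each.
So the total is at least 151k + 3(10 − k) = 30 + 148k. This must be ≤ 1492, giving k ≤ 9.
k = 9 is achieved by 9 values at 151 and 1 at 3, total 1362; add 130 to one value (staying below 151) to reach 1492.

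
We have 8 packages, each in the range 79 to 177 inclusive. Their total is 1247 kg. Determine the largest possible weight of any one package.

Maximizing one value means minimizing the remaining 7.
The other 7 contribute at least 7 × 79 = 553, leaving at most 1247 − 553 = 694.
But each package is capped at 177, so the maximum is 177.
Achievable: one at 177 and the other 7 totalling 1070, which fits since 7 × 79 ≤ 1070 ≤ 7 × 177.

177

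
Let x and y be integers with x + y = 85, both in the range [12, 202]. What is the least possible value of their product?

876

xy = x(85 − x) is concave in x, so over [12, 73] it is minimized at an endpoint.
The extreme feasible split is x = 12, y = 73, giving xy = 876.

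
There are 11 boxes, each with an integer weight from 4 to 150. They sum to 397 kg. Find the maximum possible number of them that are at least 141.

If k of the values are ≥ 141, the total is ≥ 141k + 4(11 − k).
Setting 141k + 4(11 − k) ≤ 397 gives 137k ≤ 353, so k ≤ 2.
k = 2 is achieved by 2 values at 141 and 9 at 4, total 318; add 79 to one value (staying below 141) to reach 397.

2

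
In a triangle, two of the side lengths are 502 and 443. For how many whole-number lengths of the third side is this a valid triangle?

885

The triangle inequality gives |502 − 443| < c < 502 + 443, i.e. 59 < c < 945.
So c can be any integer from 60 to 944: 885 values.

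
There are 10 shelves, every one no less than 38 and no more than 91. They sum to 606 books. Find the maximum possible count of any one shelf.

91

To make one shelf as large as possible, make the other 9 as small as possible.
The other 9 contribute at least 9 × 38 = 342, leaving at most 606 − 342 = 264.
But each shelf is capped at 91, so the maximum is 91.
Achievable: one at 91 and the other 9 totalling 515, which fits since 9 × 38 ≤ 515 ≤ 9 × 91.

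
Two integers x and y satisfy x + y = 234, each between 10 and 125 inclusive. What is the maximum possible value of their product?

13689

For a fixed sum, the product xy is largest when x and y are as close as possible.
Taking x = 117 and y = 117 (both in [10, 125]) gives xy = 13689.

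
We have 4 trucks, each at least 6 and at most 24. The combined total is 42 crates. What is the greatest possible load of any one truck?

24

Maximizing one value means minimizing the remaining 3.
The other 3 contribute at least 3 × 6 = 18, leaving at most 42 − 18 = 24.
Since 24 ≤ 24, this is achievable: one at 24 and 3 at 6.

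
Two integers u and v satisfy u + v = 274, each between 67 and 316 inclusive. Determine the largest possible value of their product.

18769

uv = u(274 − u) is maximized when u is as near 274/2 as the bounds allow.
Taking u = 137 and v = 137 (both in [67, 316]) gives uv = 18769.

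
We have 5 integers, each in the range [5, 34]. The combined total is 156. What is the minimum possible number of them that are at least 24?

4

Suppose at most 5 − j of them reach 24; then j values are ≤ 23 and the rest ≤ 34.
The total is then ≤ 23·j + 34·(5 − j) = 170 − 11j. For this to be ≥ 156 we need j ≤ 1, so at least 5 − 1 = 4 must reach 24.
Exactly 4 works: 4 values at 34 and 1 at 23 total 159; lower one of the high values by 3 (still ≥ 24) to hit 156.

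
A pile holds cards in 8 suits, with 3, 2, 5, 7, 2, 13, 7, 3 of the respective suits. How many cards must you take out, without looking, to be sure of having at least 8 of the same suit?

In the worst case you take as many as possible of each suit without reaching 8: 3 + 2 + 5 + 7 + 2 + 7 + 7 + 3 = 36.
The next one must give 8 of some suit, so 36 + 1 = 37.

37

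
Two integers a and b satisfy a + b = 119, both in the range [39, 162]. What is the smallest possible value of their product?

Since a + b is fixed, pushing one of them to its bound minimizes the product.
At the endpoint a = 39, b = 119 − 39 = 80, so ab = 39 × 80 = 3120.

3120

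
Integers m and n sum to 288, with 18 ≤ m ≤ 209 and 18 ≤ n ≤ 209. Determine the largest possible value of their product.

With m + n fixed, mn peaks when the two are closest together.
Taking m = 144 and n = 144 (both in [18, 209]) gives mn = 20736.

20736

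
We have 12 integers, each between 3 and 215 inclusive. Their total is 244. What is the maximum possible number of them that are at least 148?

If k of the values are ≥ 148, the total is ≥ 148k + 3(12 − k).
Setting 148k + 3(12 − k) ≤ 244 gives 145k ≤ 208, so k ≤ 1.
k = 1 is achieved by 1 value at 148 and 11 at 3, total 181; add 63 to one value (staying below 148) to reach 244.

1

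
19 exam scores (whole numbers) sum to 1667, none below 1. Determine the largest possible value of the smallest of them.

87

The average is 1667/19 < 88, so some value is ≤ 87.
Achievable: 5 of them at 87 and 14 at 88 total 1667.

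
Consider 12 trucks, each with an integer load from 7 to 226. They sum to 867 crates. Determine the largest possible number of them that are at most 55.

Each value at 55 or below falls at least 226 − 55 = 171 short of the ceiling 226.
The ceiling total is 12 × 226 = 2712, and we need 867, so at most ⌊(2712 − 867)/171⌋ = 10 can be that low.
k = 10 is achieved by 10 values at 55 and 2 at 226, total 1002; lower one of the 226's by 135 (still > 55) to reach 867.

10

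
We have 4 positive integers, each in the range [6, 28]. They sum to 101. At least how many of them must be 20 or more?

Each value short of 20 is at most 19, costing at least 28 − 19 = 9 against the maximum total of 112.
We can afford to lose at most 112 − 101 = 11, so at most ⌊11/9⌋ = 1 fall short, and at least 3 are ≥ 20.
Exactly 3 works: 3 values at 28 and 1 at 19 total 103; lower one of the high values by 2 (still ≥ 20) to hit 101.

3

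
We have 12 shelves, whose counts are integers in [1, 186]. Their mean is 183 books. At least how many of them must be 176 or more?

The total is 12 × 183 = 2196.
Each value short of 176 is at most 175, costing at least 186 − 175 = 11 against the maximum total of 2232.
We can afford to lose at most 2232 − 2196 = 36, so at most ⌊36/11⌋ = 3 fall short, and at least 9 are ≥ 176.
Exactly 9 works: 9 values at 186 and 3 at 175 total 2199; lower one of the high values by 3 (still ≥ 176) to hit 2196.

9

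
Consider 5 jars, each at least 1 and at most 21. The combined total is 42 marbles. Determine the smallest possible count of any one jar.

Minimizing one value means maximizing the remaining 4.
The other 4 can take up 4 × 21 = 84 ≥ 42 − 1, so one jar can sit at its floor of 1.
Achievable: one at 1 and the other 4 totalling 41, which fits since 4 × 1 ≤ 41 ≤ 4 × 21.

1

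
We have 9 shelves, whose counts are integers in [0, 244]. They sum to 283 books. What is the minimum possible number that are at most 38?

If only k of them are at most 38, the other 9 − k are at least 39, so the total is at least (9 − k)·39 + k·0.
This is ≤ 283, so (9 − k)·39 + 0k ≤ 283, which gives k ≥ 2.
Exactly 2 works: 2 values at 0 and 7 at 39 total 273; raise one of the low values by 10 (still ≤ 38) to hit 283.

2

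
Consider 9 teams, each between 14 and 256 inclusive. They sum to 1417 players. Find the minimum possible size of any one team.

14

To make one team as small as possible, make the other 8 as large as possible.
The other 8 can take up 8 × 256 = 2048 ≥ 1417 − 14, so one team can sit at its floor of 14.
Achievable: one at 14 and the other 8 totalling 1403, which fits since 8 × 14 ≤ 1403 ≤ 8 × 256.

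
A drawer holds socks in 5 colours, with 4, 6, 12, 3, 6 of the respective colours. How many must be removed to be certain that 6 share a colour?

In the worst case you take as many as possible of each colour without reaching 6: 4 + 5 + 5 + 3 + 5 = 22.
The next one must give 6 of some colour, so 22 + 1 = 23.

23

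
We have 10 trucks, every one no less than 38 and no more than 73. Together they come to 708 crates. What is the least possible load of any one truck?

51

Minimizing one value means maximizing the remaining 9.
The other 9 contribute at most 9 × 73 = 657, leaving at least 708 − 657 = 51.
Since 51 ≥ 38, this is achievable: one at 51 and 9 at 73.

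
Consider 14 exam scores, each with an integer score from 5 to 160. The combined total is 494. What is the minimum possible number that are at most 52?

Let j be the number exceeding 52. Then the total is ≥ 53·j + 5·(14 − j) = 70 + 48j.
So 48j ≤ 424 and j ≤ 8; hence at least 14 − 8 = 6 are ≤ 52.
Exactly 6 works: 6 values at 5 and 8 at 53 total 454; raise one of the low values by 40 (still ≤ 52) to hit 494.

6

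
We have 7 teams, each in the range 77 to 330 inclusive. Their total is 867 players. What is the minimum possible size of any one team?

Minimizing one value means maximizing the remaining 6.
The other 6 can take up 6 × 330 = 1980 ≥ 867 − 77, so one team can sit at its floor of 77.
Achievable: one at 77 and the other 6 totalling 790, which fits since 6 × 77 ≤ 790 ≤ 6 × 330.

77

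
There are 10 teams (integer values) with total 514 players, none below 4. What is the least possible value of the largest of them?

52

The average is 514/10 > 51, so not all 10 can be 51 or less; the largest is ≥ 52.
Achievable: 4 of them at 52 and 6 at 51 total 514.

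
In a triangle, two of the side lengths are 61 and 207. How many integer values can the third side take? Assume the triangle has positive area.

121

The triangle inequality gives |61 − 207| < c < 61 + 207, i.e. 146 < c < 268.
So c can be any integer from 147 to 267: 121 values.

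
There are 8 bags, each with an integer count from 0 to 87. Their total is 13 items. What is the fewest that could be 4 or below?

6

Each value above 4 is at least 5, contributing at least 5 − 0 = 5 above the floor 0.
The sum exceeds the floor total 0 by 13, so at most ⌊13/5⌋ = 2 exceed 4, and at least 6 are ≤ 4.
Exactly 6 works: 6 values at 0 and 2 at 5 total 10; raise one of the low values by 3 (still ≤ 4) to hit 13.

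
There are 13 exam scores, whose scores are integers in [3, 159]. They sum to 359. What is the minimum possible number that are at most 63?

If only k of them are at most 63, the other 13 − k are at least 64, so the total is at least (13 − k)·64 + k·3.
This is ≤ 359, so (13 − k)·64 + 3k ≤ 359, which gives k ≥ 8.
Exactly 8 works: 8 values at 3 and 5 at 64 total 344; raise one of the low values by 15 (still ≤ 63) to hit 359.

8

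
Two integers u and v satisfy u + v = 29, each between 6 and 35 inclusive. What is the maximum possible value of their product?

For a fixed sum, the product uv is largest when u and v are as close as possible.
Taking u = 14 and v = 15 (both in [6, 35]) gives uv = 210.

210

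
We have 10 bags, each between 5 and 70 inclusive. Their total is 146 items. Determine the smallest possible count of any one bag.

To make one bag as small as possible, make the other 9 as large as possible.
The other 9 can take up 9 × 70 = 630 ≥ 146 − 5, so one bag can sit at its floor of 5.
Achievable: one at 5 and the other 9 totalling 141, which fits since 9 × 5 ≤ 141 ≤ 9 × 70.

5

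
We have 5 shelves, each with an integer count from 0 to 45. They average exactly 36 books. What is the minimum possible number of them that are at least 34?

2

The total is 5 × 36 = 180.
Each value short of 34 is at most 33, costing at least 45 − 33 = 12 against the maximum total of 225.
We can afford to lose at most 225 − 180 = 45, so at most ⌊45/12⌋ = 3 fall short, and at least 2 are ≥ 34.
Exactly 2 works: 2 values at 45 and 3 at 33 total 189; lower one of the high values by 9 (still ≥ 34) to hit 180.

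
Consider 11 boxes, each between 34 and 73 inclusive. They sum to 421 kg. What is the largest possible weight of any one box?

73

To make one box as large as possible, make the other 10 as small as possible.
The other 10 contribute at least 10 × 34 = 340, leaving at most 421 − 340 = 81.
But each box is capped at 73, so the maximum is 73.
Achievable: one at 73 and the other 10 totalling 348, which fits since 10 × 34 ≤ 348 ≤ 10 × 73.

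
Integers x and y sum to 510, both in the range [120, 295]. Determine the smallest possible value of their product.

63425

xy = x(510 − x) is concave in x, so over [215, 295] it is minimized at an endpoint.
The extreme feasible split is x = 215, y = 295, giving xy = 63425.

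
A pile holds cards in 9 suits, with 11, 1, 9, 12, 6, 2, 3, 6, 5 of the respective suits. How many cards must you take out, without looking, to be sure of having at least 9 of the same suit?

In the worst case you take as many as possible of each suit without reaching 9: 8 + 1 + 8 + 8 + 6 + 2 + 3 + 6 + 5 = 47.
The next one must give 9 of some suit, so 47 + 1 = 48.

48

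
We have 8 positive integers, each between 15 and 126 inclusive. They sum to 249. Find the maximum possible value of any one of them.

126

To make one integer as large as possible, make the other 7 as small as possible.
The other 7 contribute at least 7 × 15 = 105, leaving at most 249 − 105 = 144.
But each integer is capped at 126, so the maximum is 126.
Achievable: one at 126 and the other 7 totalling 123, which fits since 7 × 15 ≤ 123 ≤ 7 × 126.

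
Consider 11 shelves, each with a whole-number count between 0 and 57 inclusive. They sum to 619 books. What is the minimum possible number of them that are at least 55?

9

Suppose at most 11 − j of them reach 55; then j values are ≤ 54 and the rest ≤ 57.
The total is then ≤ 54·j + 57·(11 − j) = 627 − 3j. For this to be ≥ 619 we need j ≤ 2, so at least 11 − 2 = 9 must reach 55.
Exactly 9 works: 9 values at 57 and 2 at 54 total 621; lower one of the high values by 2 (still ≥ 55) to hit 619.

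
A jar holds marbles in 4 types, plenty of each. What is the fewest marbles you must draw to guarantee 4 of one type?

You could draw 3 of every type without reaching 4 of any — 12 in all.
One more forces 4 of some type, so 12 + 1 = 13.

13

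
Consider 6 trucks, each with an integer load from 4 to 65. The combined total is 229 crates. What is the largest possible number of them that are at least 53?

Suppose k of them are at least 53. Those contribute at least 53 each and the other 6 − k at least 4 each.
So the total is at least 53k + 4(6 − k) = 24 + 49k. This must be ≤ 229, giving k ≤ 4.
k = 4 is achieved by 4 values at 53 and 2 at 4, total 220; add 9 to one value (staying below 53) to reach 229.

4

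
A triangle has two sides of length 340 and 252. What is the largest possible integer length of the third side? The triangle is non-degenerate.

591

The third side must be less than 340 + 252 = 592.
The largest integer below 592 is 591.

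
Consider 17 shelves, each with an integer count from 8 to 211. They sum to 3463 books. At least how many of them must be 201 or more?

6

Suppose at most 17 − j of them reach 201; then j values are ≤ 200 and the rest ≤ 211.
The total is then ≤ 200·j + 211·(17 − j) = 3587 − 11j. For this to be ≥ 3463 we need j ≤ 11, so at least 17 − 11 = 6 must reach 201.
Exactly 6 works: 6 values at 211 and 11 at 200 total 3466; lower one of the high values by 3 (still ≥ 201) to hit 3463.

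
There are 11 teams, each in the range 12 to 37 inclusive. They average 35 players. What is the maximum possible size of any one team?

Maximizing one value means minimizing the remaining 10.
The total is 11 × 35 = 385.
The other 10 contribute at least 10 × 12 = 120, leaving at most 385 − 120 = 265.
But each team is capped at 37, so the maximum is 37.
Achievable: one at 37 and the other 10 totalling 348, which fits since 10 × 12 ≤ 348 ≤ 10 × 37.

37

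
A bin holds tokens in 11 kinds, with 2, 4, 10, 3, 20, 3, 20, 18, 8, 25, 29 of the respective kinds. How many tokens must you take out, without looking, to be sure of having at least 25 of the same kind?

In the worst case you take as many as possible of each kind without reaching 25: 2 + 4 + 10 + 3 + 20 + 3 + 20 + 18 + 8 + 24 + 24 = 136.
The next one must give 25 of some kind, so 136 + 1 = 137.

137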